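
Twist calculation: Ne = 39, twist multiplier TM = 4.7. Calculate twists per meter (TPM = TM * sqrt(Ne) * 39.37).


Formula: TPM = TM * sqrt(Ne) * 39.37
Step 1: sqrt(Ne) = sqrt(39) = 6.245
Step 2: TM * sqrt(Ne) = 4.7 * 6.245 = 29.3515
Step 3: TPM = 29.3515 * 39.37 = 1156 twists/m

1156 twists/m


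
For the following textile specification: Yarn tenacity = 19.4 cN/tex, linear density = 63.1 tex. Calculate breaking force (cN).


Formula: Breaking force = Tenacity * Linear density
F = 19.4 cN/tex * 63.1 tex
F = 1224.14 cN

1224.14 cN


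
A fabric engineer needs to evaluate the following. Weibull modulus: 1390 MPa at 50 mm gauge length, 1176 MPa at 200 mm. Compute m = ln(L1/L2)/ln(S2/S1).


Formula: m = ln(L1/L2) / ln(S2/S1)
Step 1: ln(L1/L2) = ln(50/200) = -1.38629
Step 2: S2/S1 = 1176/1390 = 0.84604
Step 3: ln(S2/S1) = ln(0.84604) = -0.16719
Step 4: m = -1.38629 / -0.16719 = 8.29

8.29 (Weibull m)


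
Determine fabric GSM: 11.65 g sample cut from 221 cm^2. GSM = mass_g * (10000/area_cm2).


Formula: GSM = mass_g / area_m2
Step 1: Convert area: 221 cm^2 = 221 / 10000 = 0.0221 m^2
Step 2: GSM = 11.65 g / 0.0221 m^2 = 527.1 g/m^2

527.1 g/m^2


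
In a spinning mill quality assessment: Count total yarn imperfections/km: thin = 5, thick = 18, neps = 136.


Formula: Total = thin places + thick places + neps
Total = 5 + 18 + 136
Total = 159 imperfections/km

159 imperfections/km


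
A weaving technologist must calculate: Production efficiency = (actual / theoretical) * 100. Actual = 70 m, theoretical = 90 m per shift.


Formula: Efficiency% = (Actual output / Theoretical output) * 100
Efficiency% = (70 / 90) * 100
Efficiency% = 0.777778 * 100 = 77.7778% ≈ 77.8%

77.8%


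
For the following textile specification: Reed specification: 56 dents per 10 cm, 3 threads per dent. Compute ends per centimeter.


Formula: EPC = (dents per 10 cm * ends per dent) / 10
Step 1: Total ends per 10 cm = 56 * 3 = 168
Step 2: EPC = 168 / 10 = 16.8 ends/cm

16.8 ends/cm


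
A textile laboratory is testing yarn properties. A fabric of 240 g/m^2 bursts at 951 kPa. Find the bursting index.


Formula: Bursting Index = Bursting Strength / Fabric GSM
BI = 951 kPa / 240 g/m^2
BI = 3.963 kPa/(g/m^2)

3.963 kPa/(g/m^2)


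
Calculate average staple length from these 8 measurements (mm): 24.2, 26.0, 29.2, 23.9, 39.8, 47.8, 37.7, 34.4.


Formula: Mean = sum of lengths / count
Sum = 24.2 + 26.0 + 29.2 + 23.9 + 39.8 + 47.8 + 37.7 + 34.4
Sum = 263.0 mm
Mean = 263.0 / 8 = 32.88 mm

32.88 mm


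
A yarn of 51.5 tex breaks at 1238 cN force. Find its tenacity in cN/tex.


Formula: Tenacity = Breaking force / Linear density
Tenacity = 1238 cN / 51.5 tex
Tenacity = 24.04 cN/tex

24.04 cN/tex


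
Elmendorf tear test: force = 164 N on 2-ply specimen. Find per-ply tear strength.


Formula: Per-ply strength = Total force / Number of plies
Per-ply = 164 N / 2
Per-ply = 82 N

82 N


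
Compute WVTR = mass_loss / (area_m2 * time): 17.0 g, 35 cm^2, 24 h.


Formula: WVTR = mass_loss / (area * time)
Step 1: Convert area: 35 cm^2 = 0.0035 m^2
Step 2: WVTR = 17.0 g / (0.0035 m^2 * 24 h)
Step 3: WVTR = 17.0 / 0.084 = 202.4 g/m^2/h

202.4 g/m^2/h


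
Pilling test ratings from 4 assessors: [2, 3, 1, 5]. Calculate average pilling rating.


Formula: Mean = sum / count
Sum = 2 + 3 + 1 + 5 = 11
Mean = 11 / 4 = 2.8

2.8


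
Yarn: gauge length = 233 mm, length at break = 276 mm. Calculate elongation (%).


Formula: Elongation (%) = ((L_break - L0) / L0) * 100
Step 1: Extension = 276 - 233 = 43 mm
Step 2: Elongation = (43 / 233) * 100
Step 3: Elongation = 0.184549 * 100 = 18.4549% ≈ 18.5%

18.5%


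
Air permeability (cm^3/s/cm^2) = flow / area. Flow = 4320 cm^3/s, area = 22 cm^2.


Formula: Air Permeability = Airflow / Test Area
AP = 4320 cm^3/s / 22 cm^2
AP = 196.4 cm^3/s/cm^2

196.4 cm^3/s/cm^2


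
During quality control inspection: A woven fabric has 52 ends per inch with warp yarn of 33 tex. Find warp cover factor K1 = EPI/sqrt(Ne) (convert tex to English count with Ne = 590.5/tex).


Formula: K1 = EPI / sqrt(Ne), with Ne = 590.5 / tex_warp
Step 1: Ne = 590.5 / 33 = 17.894
Step 2: sqrt(Ne) = sqrt(17.894) = 4.2301
Step 3: K1 = 52 / 4.2301 = 12.3

12.3


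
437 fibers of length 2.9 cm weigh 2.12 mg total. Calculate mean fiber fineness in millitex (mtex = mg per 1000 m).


Formula: fineness (mtex) = mass (mg) / total length (km) = (mass_mg / total_length_m) * 1000
Step 1: Convert fiber length: 2.9 cm = 0.029 m
Step 2: Total fiber length = 437 * 0.029 = 12.673 m
Step 3: Linear density = 2.12 mg / 12.673 m = 0.1673 mg/m
Step 4: fineness = 0.1673 * 1000 = 167.3 mtex

167.3 mtex


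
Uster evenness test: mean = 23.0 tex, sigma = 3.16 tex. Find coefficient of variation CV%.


Formula: CV% = (standard deviation / mean) * 100
Step 1: Ratio = 3.16 / 23.0 = 0.137391
Step 2: CV% = 0.137391 * 100 = 13.7391% ≈ 13.7%

13.7%


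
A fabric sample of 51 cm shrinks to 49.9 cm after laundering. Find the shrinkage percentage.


Formula: Shrinkage% = ((L_before - L_after) / L_before) * 100
Step 1: Shrinkage = 51 - 49.9 = 1.1 cm
Step 2: Shrinkage% = (1.1 / 51) * 100
Step 3: Shrinkage% = 0.021569 * 100 = 2.1569% ≈ 2.2%

2.2%


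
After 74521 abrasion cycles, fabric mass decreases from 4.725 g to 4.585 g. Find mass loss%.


Formula: Mass loss% = ((m_before - m_after) / m_before) * 100
Step 1: Mass loss = 4.725 - 4.585 = 0.14 g
Step 2: Ratio = 0.14 / 4.725 = 0.0296296
Step 3: Mass loss% = 0.0296296 * 100 = 2.96296% ≈ 2.96%

2.96%


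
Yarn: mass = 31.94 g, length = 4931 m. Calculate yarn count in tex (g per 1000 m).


Formula: Tex = (mass_g / length_m) * 1000
Substituting: Tex = (31.94 / 4931) * 1000
Intermediate: 31.94 / 4931 = 0.00647739 g/m
Tex = 0.00647739 * 1000 = 6.48 tex

6.48 tex


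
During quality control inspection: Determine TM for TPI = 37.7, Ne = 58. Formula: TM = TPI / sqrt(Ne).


Formula: TM = TPI / sqrt(Ne)
Step 1: sqrt(Ne) = sqrt(58) = 7.6158
Step 2: TM = 37.7 / 7.6158 = 4.95

4.95 TM


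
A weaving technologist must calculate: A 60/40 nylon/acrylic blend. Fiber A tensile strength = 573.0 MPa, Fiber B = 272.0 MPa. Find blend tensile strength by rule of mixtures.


Formula: Blend property = (fraction_A * property_A) + (fraction_B * property_B)
Step 1: Contribution A = 60/100 * 573.0 MPa = 343.8 MPa
Step 2: Contribution B = 40/100 * 272.0 MPa = 108.8 MPa
Step 3: Blend tensile strength = 343.8 + 108.8 = 452.6 MPa

452.6 MPa


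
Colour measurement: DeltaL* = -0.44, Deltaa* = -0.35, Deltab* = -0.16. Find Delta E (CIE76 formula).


Formula: Delta E = sqrt(dL*^2 + da*^2 + db*^2)
Step 1: dL*^2 = (-0.44)^2 = 0.1936
Step 2: da*^2 = (-0.35)^2 = 0.1225
Step 3: db*^2 = (-0.16)^2 = 0.0256
Step 4: Sum = 0.1936 + 0.1225 + 0.0256 = 0.3417
Step 5: Delta E = sqrt(0.3417) = 0.58

0.58 Delta E


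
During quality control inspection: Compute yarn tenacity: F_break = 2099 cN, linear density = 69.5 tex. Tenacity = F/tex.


Formula: Tenacity = Breaking force / Linear density
Tenacity = 2099 cN / 69.5 tex
Tenacity = 30.20 cN/tex

30.20 cN/tex


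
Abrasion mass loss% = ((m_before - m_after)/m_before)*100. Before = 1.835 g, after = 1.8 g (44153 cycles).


Formula: Mass loss% = ((m_before - m_after) / m_before) * 100
Step 1: Mass loss = 1.835 - 1.8 = 0.035 g
Step 2: Ratio = 0.035 / 1.835 = 0.0190736
Step 3: Mass loss% = 0.0190736 * 100 = 1.90736% ≈ 1.91%

1.91%


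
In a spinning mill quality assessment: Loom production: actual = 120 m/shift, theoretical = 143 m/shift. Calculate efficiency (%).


Formula: Efficiency% = (Actual output / Theoretical output) * 100
Efficiency% = (120 / 143) * 100
Efficiency% = 0.839161 * 100 = 83.9161% ≈ 83.9%

83.9%


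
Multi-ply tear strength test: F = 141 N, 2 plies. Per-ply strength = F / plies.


Formula: Per-ply strength = Total force / Number of plies
Per-ply = 141 N / 2
Per-ply = 70.5 N

70.5 N


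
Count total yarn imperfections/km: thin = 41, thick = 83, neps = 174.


Formula: Total = thin places + thick places + neps
Total = 41 + 83 + 174
Total = 298 imperfections/km

298 imperfections/km


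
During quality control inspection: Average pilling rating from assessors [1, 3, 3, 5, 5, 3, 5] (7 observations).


Formula: Mean = sum / count
Sum = 1 + 3 + 3 + 5 + 5 + 3 + 5 = 25
Mean = 25 / 7 = 3.6

3.6


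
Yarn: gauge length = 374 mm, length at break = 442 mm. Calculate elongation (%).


Formula: Elongation (%) = ((L_break - L0) / L0) * 100
Step 1: Extension = 442 - 374 = 68 mm
Step 2: Elongation = (68 / 374) * 100
Step 3: Elongation = 0.181818 * 100 = 18.1818% ≈ 18.2%

18.2%


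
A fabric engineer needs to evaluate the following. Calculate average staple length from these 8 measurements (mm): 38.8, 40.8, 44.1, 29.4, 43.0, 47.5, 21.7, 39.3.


Formula: Mean = sum of lengths / count
Sum = 38.8 + 40.8 + 44.1 + 29.4 + 43.0 + 47.5 + 21.7 + 39.3
Sum = 304.6 mm
Mean = 304.6 / 8 = 38.08 mm

38.08 mm


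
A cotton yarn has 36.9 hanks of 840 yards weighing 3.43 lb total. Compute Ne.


Formula: Ne = hanks / mass_lb
Substituting: Ne = 36.9 / 3.43
Ne = 10.8

10.8 Ne


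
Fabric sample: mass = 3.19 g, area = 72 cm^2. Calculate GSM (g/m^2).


Formula: GSM = mass_g / area_m2
Step 1: Convert area: 72 cm^2 = 72 / 10000 = 0.0072 m^2
Step 2: GSM = 3.19 g / 0.0072 m^2 = 443.1 g/m^2

443.1 g/m^2


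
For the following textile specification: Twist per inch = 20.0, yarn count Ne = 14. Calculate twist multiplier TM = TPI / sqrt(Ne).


Formula: TM = TPI / sqrt(Ne)
Step 1: sqrt(Ne) = sqrt(14) = 3.7417
Step 2: TM = 20.0 / 3.7417 = 5.35

5.35 TM


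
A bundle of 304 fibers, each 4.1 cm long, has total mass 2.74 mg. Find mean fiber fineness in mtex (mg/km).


Formula: fineness (mtex) = mass (mg) / total length (km) = (mass_mg / total_length_m) * 1000
Step 1: Convert fiber length: 4.1 cm = 0.041 m
Step 2: Total fiber length = 304 * 0.041 = 12.464 m
Step 3: Linear density = 2.74 mg / 12.464 m = 0.2198 mg/m
Step 4: fineness = 0.2198 * 1000 = 219.8 mtex

219.8 mtex


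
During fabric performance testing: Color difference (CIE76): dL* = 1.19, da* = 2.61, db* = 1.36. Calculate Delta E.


Formula: Delta E = sqrt(dL*^2 + da*^2 + db*^2)
Step 1: dL*^2 = 1.19^2 = 1.4161
Step 2: da*^2 = 2.61^2 = 6.8121
Step 3: db*^2 = 1.36^2 = 1.8496
Step 4: Sum = 1.4161 + 6.8121 + 1.8496 = 10.0778
Step 5: Delta E = sqrt(10.0778) = 3.17

3.17 Delta E


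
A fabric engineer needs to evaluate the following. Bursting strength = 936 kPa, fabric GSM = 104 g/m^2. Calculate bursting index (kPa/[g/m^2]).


Formula: Bursting Index = Bursting Strength / Fabric GSM
BI = 936 kPa / 104 g/m^2
BI = 9.000 kPa/(g/m^2)

9.000 kPa/(g/m^2)


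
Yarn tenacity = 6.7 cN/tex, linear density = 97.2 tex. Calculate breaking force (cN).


Formula: Breaking force = Tenacity * Linear density
F = 6.7 cN/tex * 97.2 tex
F = 651.24 cN

651.24 cN


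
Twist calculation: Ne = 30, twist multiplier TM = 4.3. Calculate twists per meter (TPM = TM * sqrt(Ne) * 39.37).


Formula: TPM = TM * sqrt(Ne) * 39.37
Step 1: sqrt(Ne) = sqrt(30) = 5.4772
Step 2: TM * sqrt(Ne) = 4.3 * 5.4772 = 23.552
Step 3: TPM = 23.552 * 39.37 = 927 twists/m

927 twists/m


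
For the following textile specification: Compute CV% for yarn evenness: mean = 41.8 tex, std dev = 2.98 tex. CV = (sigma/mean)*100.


Formula: CV% = (standard deviation / mean) * 100
Step 1: Ratio = 2.98 / 41.8 = 0.071292
Step 2: CV% = 0.071292 * 100 = 7.1292% ≈ 7.1%

7.1%


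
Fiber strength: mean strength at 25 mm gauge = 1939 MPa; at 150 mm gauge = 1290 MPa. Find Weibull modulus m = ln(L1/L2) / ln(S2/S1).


Formula: m = ln(L1/L2) / ln(S2/S1)
Step 1: ln(L1/L2) = ln(25/150) = -1.79176
Step 2: S2/S1 = 1290/1939 = 0.66529
Step 3: ln(S2/S1) = ln(0.66529) = -0.40753
Step 4: m = -1.79176 / -0.40753 = 4.40

4.40 (Weibull m)


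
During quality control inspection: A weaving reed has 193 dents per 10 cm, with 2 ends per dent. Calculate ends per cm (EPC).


Formula: EPC = (dents per 10 cm * ends per dent) / 10
Step 1: Total ends per 10 cm = 193 * 2 = 386
Step 2: EPC = 386 / 10 = 38.6 ends/cm

38.6 ends/cm


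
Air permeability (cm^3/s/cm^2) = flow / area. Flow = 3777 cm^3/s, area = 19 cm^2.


Formula: Air Permeability = Airflow / Test Area
AP = 3777 cm^3/s / 19 cm^2
AP = 198.8 cm^3/s/cm^2

198.8 cm^3/s/cm^2


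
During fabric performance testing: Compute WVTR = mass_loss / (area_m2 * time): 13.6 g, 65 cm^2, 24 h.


Formula: WVTR = mass_loss / (area * time)
Step 1: Convert area: 65 cm^2 = 0.0065 m^2
Step 2: WVTR = 13.6 g / (0.0065 m^2 * 24 h)
Step 3: WVTR = 13.6 / 0.156 = 87.2 g/m^2/h

87.2 g/m^2/h


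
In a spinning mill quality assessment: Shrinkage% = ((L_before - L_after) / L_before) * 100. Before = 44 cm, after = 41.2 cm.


Formula: Shrinkage% = ((L_before - L_after) / L_before) * 100
Step 1: Shrinkage = 44 - 41.2 = 2.8 cm
Step 2: Shrinkage% = (2.8 / 44) * 100
Step 3: Shrinkage% = 0.063636 * 100 = 6.3636% ≈ 6.4%

6.4%


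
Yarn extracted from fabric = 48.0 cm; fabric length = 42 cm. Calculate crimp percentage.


Formula: Crimp% = ((L_yarn - L_fabric) / L_fabric) * 100
Step 1: Extension = 48.0 - 42 = 6.0 cm
Step 2: Crimp% = (6.0 / 42) * 100
Step 3: Crimp% = 0.142857 * 100 = 14.2857% ≈ 14.3%

14.3%


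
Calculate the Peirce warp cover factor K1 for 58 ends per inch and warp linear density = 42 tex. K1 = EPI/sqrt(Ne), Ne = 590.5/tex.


Formula: K1 = EPI / sqrt(Ne), with Ne = 590.5 / tex_warp
Step 1: Ne = 590.5 / 42 = 14.06
Step 2: sqrt(Ne) = sqrt(14.06) = 3.7497
Step 3: K1 = 58 / 3.7497 = 15.5

15.5


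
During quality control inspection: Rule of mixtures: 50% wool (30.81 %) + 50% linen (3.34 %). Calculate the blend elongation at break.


Formula: Blend property = (fraction_A * property_A) + (fraction_B * property_B)
Step 1: Contribution A = 50/100 * 30.81 % = 15.405 %
Step 2: Contribution B = 50/100 * 3.34 % = 1.67 %
Step 3: Blend elongation at break = 15.405 + 1.67 = 17.075 %

17.075 %


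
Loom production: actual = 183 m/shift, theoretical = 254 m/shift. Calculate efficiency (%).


Formula: Efficiency% = (Actual output / Theoretical output) * 100
Efficiency% = (183 / 254) * 100
Efficiency% = 0.720472 * 100 = 72.0472% ≈ 72.0%

72.0%


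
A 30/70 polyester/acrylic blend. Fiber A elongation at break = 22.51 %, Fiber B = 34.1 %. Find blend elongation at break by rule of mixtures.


Formula: Blend property = (fraction_A * property_A) + (fraction_B * property_B)
Step 1: Contribution A = 30/100 * 22.51 % = 6.753 %
Step 2: Contribution B = 70/100 * 34.1 % = 23.87 %
Step 3: Blend elongation at break = 6.753 + 23.87 = 30.623 %

30.623 %


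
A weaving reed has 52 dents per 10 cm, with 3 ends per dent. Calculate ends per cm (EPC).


Formula: EPC = (dents per 10 cm * ends per dent) / 10
Step 1: Total ends per 10 cm = 52 * 3 = 156
Step 2: EPC = 156 / 10 = 15.6 ends/cm

15.6 ends/cm


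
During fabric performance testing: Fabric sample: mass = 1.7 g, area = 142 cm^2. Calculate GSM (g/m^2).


Formula: GSM = mass_g / area_m2
Step 1: Convert area: 142 cm^2 = 142 / 10000 = 0.0142 m^2
Step 2: GSM = 1.7 g / 0.0142 m^2 = 119.7 g/m^2

119.7 g/m^2


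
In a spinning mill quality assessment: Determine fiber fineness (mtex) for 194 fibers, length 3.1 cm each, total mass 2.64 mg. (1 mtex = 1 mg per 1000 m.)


Formula: fineness (mtex) = mass (mg) / total length (km) = (mass_mg / total_length_m) * 1000
Step 1: Convert fiber length: 3.1 cm = 0.031 m
Step 2: Total fiber length = 194 * 0.031 = 6.014 m
Step 3: Linear density = 2.64 mg / 6.014 m = 0.4390 mg/m
Step 4: fineness = 0.4390 * 1000 = 439.0 mtex

439.0 mtex


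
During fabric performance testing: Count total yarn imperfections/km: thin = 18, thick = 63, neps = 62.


Formula: Total = thin places + thick places + neps
Total = 18 + 63 + 62
Total = 143 imperfections/km

143 imperfections/km


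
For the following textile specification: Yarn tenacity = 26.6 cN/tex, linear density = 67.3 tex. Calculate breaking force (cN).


Formula: Breaking force = Tenacity * Linear density
F = 26.6 cN/tex * 67.3 tex
F = 1790.18 cN

1790.18 cN


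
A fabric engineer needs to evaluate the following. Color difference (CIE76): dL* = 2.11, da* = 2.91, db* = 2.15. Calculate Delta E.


Formula: Delta E = sqrt(dL*^2 + da*^2 + db*^2)
Step 1: dL*^2 = 2.11^2 = 4.4521
Step 2: da*^2 = 2.91^2 = 8.4681
Step 3: db*^2 = 2.15^2 = 4.6225
Step 4: Sum = 4.4521 + 8.4681 + 4.6225 = 17.5427
Step 5: Delta E = sqrt(17.5427) = 4.19

4.19 Delta E


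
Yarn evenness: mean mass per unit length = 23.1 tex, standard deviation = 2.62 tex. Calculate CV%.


Formula: CV% = (standard deviation / mean) * 100
Step 1: Ratio = 2.62 / 23.1 = 0.11342
Step 2: CV% = 0.11342 * 100 = 11.342% ≈ 11.3%

11.3%


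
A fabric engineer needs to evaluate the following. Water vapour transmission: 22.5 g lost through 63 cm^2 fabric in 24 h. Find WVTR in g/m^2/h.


Formula: WVTR = mass_loss / (area * time)
Step 1: Convert area: 63 cm^2 = 0.0063 m^2
Step 2: WVTR = 22.5 g / (0.0063 m^2 * 24 h)
Step 3: WVTR = 22.5 / 0.1512 = 148.8 g/m^2/h

148.8 g/m^2/h


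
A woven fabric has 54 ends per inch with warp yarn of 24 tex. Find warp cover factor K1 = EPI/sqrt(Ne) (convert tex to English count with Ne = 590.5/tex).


Formula: K1 = EPI / sqrt(Ne), with Ne = 590.5 / tex_warp
Step 1: Ne = 590.5 / 24 = 24.604
Step 2: sqrt(Ne) = sqrt(24.604) = 4.9602
Step 3: K1 = 54 / 4.9602 = 10.9

10.9


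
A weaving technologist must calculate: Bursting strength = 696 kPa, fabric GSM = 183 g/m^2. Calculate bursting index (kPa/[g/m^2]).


Formula: Bursting Index = Bursting Strength / Fabric GSM
BI = 696 kPa / 183 g/m^2
BI = 3.803 kPa/(g/m^2)

3.803 kPa/(g/m^2)


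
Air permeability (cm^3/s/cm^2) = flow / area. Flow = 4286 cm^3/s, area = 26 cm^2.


Formula: Air Permeability = Airflow / Test Area
AP = 4286 cm^3/s / 26 cm^2
AP = 164.8 cm^3/s/cm^2

164.8 cm^3/s/cm^2


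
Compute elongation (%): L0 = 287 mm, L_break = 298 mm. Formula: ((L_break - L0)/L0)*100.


Formula: Elongation (%) = ((L_break - L0) / L0) * 100
Step 1: Extension = 298 - 287 = 11 mm
Step 2: Elongation = (11 / 287) * 100
Step 3: Elongation = 0.038328 * 100 = 3.8328% ≈ 3.8%

3.8%


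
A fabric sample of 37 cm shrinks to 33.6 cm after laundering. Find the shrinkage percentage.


Formula: Shrinkage% = ((L_before - L_after) / L_before) * 100
Step 1: Shrinkage = 37 - 33.6 = 3.4 cm
Step 2: Shrinkage% = (3.4 / 37) * 100
Step 3: Shrinkage% = 0.091892 * 100 = 9.1892% ≈ 9.2%

9.2%


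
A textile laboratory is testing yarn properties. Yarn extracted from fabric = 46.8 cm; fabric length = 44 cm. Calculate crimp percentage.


Formula: Crimp% = ((L_yarn - L_fabric) / L_fabric) * 100
Step 1: Extension = 46.8 - 44 = 2.8 cm
Step 2: Crimp% = (2.8 / 44) * 100
Step 3: Crimp% = 0.063636 * 100 = 6.3636% ≈ 6.4%

6.4%


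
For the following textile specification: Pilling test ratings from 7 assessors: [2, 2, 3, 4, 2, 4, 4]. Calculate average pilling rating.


Formula: Mean = sum / count
Sum = 2 + 2 + 3 + 4 + 2 + 4 + 4 = 21
Mean = 21 / 7 = 3.0

3.0


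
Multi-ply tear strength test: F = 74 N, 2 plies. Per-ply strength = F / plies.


Formula: Per-ply strength = Total force / Number of plies
Per-ply = 74 N / 2
Per-ply = 37 N

37 N


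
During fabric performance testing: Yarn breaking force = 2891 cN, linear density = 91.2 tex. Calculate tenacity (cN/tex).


Formula: Tenacity = Breaking force / Linear density
Tenacity = 2891 cN / 91.2 tex
Tenacity = 31.70 cN/tex

31.70 cN/tex


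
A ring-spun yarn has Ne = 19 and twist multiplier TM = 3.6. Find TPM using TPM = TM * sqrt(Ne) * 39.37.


Formula: TPM = TM * sqrt(Ne) * 39.37
Step 1: sqrt(Ne) = sqrt(19) = 4.3589
Step 2: TM * sqrt(Ne) = 3.6 * 4.3589 = 15.692
Step 3: TPM = 15.692 * 39.37 = 618 twists/m

618 twists/m


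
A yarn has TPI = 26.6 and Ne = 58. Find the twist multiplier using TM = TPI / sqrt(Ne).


Formula: TM = TPI / sqrt(Ne)
Step 1: sqrt(Ne) = sqrt(58) = 7.6158
Step 2: TM = 26.6 / 7.6158 = 3.49

3.49 TM


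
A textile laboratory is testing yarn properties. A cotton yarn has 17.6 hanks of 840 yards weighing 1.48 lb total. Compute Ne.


Formula: Ne = hanks / mass_lb
Substituting: Ne = 17.6 / 1.48
Ne = 11.9

11.9 Ne


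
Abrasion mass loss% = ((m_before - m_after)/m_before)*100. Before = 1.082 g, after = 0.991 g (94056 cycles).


Formula: Mass loss% = ((m_before - m_after) / m_before) * 100
Step 1: Mass loss = 1.082 - 0.991 = 0.091 g
Step 2: Ratio = 0.091 / 1.082 = 0.0841035
Step 3: Mass loss% = 0.0841035 * 100 = 8.41035% ≈ 8.41%

8.41%


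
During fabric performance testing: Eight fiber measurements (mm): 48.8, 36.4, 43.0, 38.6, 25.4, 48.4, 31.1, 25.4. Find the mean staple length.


Formula: Mean = sum of lengths / count
Sum = 48.8 + 36.4 + 43.0 + 38.6 + 25.4 + 48.4 + 31.1 + 25.4
Sum = 297.1 mm
Mean = 297.1 / 8 = 37.14 mm

37.14 mm


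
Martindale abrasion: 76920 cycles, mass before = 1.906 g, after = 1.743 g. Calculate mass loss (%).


Formula: Mass loss% = ((m_before - m_after) / m_before) * 100
Step 1: Mass loss = 1.906 - 1.743 = 0.163 g
Step 2: Ratio = 0.163 / 1.906 = 0.0855194
Step 3: Mass loss% = 0.0855194 * 100 = 8.55194% ≈ 8.55%

8.55%


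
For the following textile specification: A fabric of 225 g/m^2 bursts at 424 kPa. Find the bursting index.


Formula: Bursting Index = Bursting Strength / Fabric GSM
BI = 424 kPa / 225 g/m^2
BI = 1.884 kPa/(g/m^2)

1.884 kPa/(g/m^2)


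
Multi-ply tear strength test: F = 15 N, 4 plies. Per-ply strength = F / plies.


Formula: Per-ply strength = Total force / Number of plies
Per-ply = 15 N / 4
Per-ply = 3.75 N

3.75 N


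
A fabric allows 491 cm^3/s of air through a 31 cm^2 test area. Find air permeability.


Formula: Air Permeability = Airflow / Test Area
AP = 491 cm^3/s / 31 cm^2
AP = 15.8 cm^3/s/cm^2

15.8 cm^3/s/cm^2


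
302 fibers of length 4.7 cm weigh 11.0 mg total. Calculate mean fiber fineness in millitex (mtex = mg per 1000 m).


Formula: fineness (mtex) = mass (mg) / total length (km) = (mass_mg / total_length_m) * 1000
Step 1: Convert fiber length: 4.7 cm = 0.047 m
Step 2: Total fiber length = 302 * 0.047 = 14.194 m
Step 3: Linear density = 11.0 mg / 14.194 m = 0.7750 mg/m
Step 4: fineness = 0.7750 * 1000 = 775.0 mtex

775.0 mtex


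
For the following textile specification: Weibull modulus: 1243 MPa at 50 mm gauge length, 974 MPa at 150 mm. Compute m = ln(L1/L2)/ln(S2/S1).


Formula: m = ln(L1/L2) / ln(S2/S1)
Step 1: ln(L1/L2) = ln(50/150) = -1.09861
Step 2: S2/S1 = 974/1243 = 0.78359
Step 3: ln(S2/S1) = ln(0.78359) = -0.24387
Step 4: m = -1.09861 / -0.24387 = 4.50

4.50 (Weibull m)


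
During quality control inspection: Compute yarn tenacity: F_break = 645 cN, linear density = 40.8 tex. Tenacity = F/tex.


Formula: Tenacity = Breaking force / Linear density
Tenacity = 645 cN / 40.8 tex
Tenacity = 15.81 cN/tex

15.81 cN/tex


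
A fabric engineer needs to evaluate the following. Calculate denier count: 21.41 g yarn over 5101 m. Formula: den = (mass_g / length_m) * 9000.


Formula: den = (mass_g / length_m) * 9000
Substituting: den = (21.41 / 5101) * 9000
Intermediate: 21.41 / 5101 = 0.00419722 g/m
den = 0.00419722 * 9000 = 37.8 denier

37.8 denier


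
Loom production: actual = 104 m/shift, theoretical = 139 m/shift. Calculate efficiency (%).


Formula: Efficiency% = (Actual output / Theoretical output) * 100
Efficiency% = (104 / 139) * 100
Efficiency% = 0.748201 * 100 = 74.8201% ≈ 74.8%

74.8%


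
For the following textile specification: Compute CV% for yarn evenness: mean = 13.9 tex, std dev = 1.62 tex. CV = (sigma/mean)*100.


Formula: CV% = (standard deviation / mean) * 100
Step 1: Ratio = 1.62 / 13.9 = 0.116547
Step 2: CV% = 0.116547 * 100 = 11.6547% ≈ 11.7%

11.7%


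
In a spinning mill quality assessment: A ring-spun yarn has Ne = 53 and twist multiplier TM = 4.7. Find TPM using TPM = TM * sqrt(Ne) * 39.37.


Formula: TPM = TM * sqrt(Ne) * 39.37
Step 1: sqrt(Ne) = sqrt(53) = 7.2801
Step 2: TM * sqrt(Ne) = 4.7 * 7.2801 = 34.2165
Step 3: TPM = 34.2165 * 39.37 = 1347 twists/m

1347 twists/m


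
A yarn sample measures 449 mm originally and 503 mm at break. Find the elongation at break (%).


Formula: Elongation (%) = ((L_break - L0) / L0) * 100
Step 1: Extension = 503 - 449 = 54 mm
Step 2: Elongation = (54 / 449) * 100
Step 3: Elongation = 0.120267 * 100 = 12.0267% ≈ 12.0%

12.0%


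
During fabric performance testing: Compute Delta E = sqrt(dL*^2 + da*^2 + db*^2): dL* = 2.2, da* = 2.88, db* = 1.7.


Formula: Delta E = sqrt(dL*^2 + da*^2 + db*^2)
Step 1: dL*^2 = 2.2^2 = 4.84
Step 2: da*^2 = 2.88^2 = 8.2944
Step 3: db*^2 = 1.7^2 = 2.89
Step 4: Sum = 4.84 + 8.2944 + 2.89 = 16.0244
Step 5: Delta E = sqrt(16.0244) = 4.0

4.0 Delta E


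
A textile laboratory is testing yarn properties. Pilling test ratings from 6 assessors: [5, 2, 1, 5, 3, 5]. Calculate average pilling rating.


Formula: Mean = sum / count
Sum = 5 + 2 + 1 + 5 + 3 + 5 = 21
Mean = 21 / 6 = 3.5

3.5


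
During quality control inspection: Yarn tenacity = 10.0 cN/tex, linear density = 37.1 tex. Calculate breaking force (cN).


Formula: Breaking force = Tenacity * Linear density
F = 10.0 cN/tex * 37.1 tex
F = 371.00 cN

371.00 cN


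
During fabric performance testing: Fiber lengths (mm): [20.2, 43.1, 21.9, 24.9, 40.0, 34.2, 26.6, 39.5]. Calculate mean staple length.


Formula: Mean = sum of lengths / count
Sum = 20.2 + 43.1 + 21.9 + 24.9 + 40.0 + 34.2 + 26.6 + 39.5
Sum = 250.4 mm
Mean = 250.4 / 8 = 31.30 mm

31.30 mm


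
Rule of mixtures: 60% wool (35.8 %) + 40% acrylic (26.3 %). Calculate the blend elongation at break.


Formula: Blend property = (fraction_A * property_A) + (fraction_B * property_B)
Step 1: Contribution A = 60/100 * 35.8 % = 21.48 %
Step 2: Contribution B = 40/100 * 26.3 % = 10.52 %
Step 3: Blend elongation at break = 21.48 + 10.52 = 32.0 %

32.0 %


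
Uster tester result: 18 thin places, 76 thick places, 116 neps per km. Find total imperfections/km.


Formula: Total = thin places + thick places + neps
Total = 18 + 76 + 116
Total = 210 imperfections/km

210 imperfections/km


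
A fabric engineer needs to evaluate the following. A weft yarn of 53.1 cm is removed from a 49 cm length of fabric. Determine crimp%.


Formula: Crimp% = ((L_yarn - L_fabric) / L_fabric) * 100
Step 1: Extension = 53.1 - 49 = 4.1 cm
Step 2: Crimp% = (4.1 / 49) * 100
Step 3: Crimp% = 0.083673 * 100 = 8.3673% ≈ 8.4%

8.4%


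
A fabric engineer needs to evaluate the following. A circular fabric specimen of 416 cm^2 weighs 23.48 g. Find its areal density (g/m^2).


Formula: GSM = mass_g / area_m2
Step 1: Convert area: 416 cm^2 = 416 / 10000 = 0.0416 m^2
Step 2: GSM = 23.48 g / 0.0416 m^2 = 564.4 g/m^2

564.4 g/m^2


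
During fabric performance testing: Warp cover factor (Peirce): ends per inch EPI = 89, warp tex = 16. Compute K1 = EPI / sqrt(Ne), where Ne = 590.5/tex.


Formula: K1 = EPI / sqrt(Ne), with Ne = 590.5 / tex_warp
Step 1: Ne = 590.5 / 16 = 36.906
Step 2: sqrt(Ne) = sqrt(36.906) = 6.075
Step 3: K1 = 89 / 6.075 = 14.7

14.7


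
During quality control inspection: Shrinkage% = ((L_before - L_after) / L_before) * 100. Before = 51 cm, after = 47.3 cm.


Formula: Shrinkage% = ((L_before - L_after) / L_before) * 100
Step 1: Shrinkage = 51 - 47.3 = 3.7 cm
Step 2: Shrinkage% = (3.7 / 51) * 100
Step 3: Shrinkage% = 0.072549 * 100 = 7.2549% ≈ 7.3%

7.3%


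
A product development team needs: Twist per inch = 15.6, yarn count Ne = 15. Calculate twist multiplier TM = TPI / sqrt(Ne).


Formula: TM = TPI / sqrt(Ne)
Step 1: sqrt(Ne) = sqrt(15) = 3.873
Step 2: TM = 15.6 / 3.873 = 4.03

4.03 TM


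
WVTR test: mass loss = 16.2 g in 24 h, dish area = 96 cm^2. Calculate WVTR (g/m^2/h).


Formula: WVTR = mass_loss / (area * time)
Step 1: Convert area: 96 cm^2 = 0.0096 m^2
Step 2: WVTR = 16.2 g / (0.0096 m^2 * 24 h)
Step 3: WVTR = 16.2 / 0.2304 = 70.3 g/m^2/h

70.3 g/m^2/h


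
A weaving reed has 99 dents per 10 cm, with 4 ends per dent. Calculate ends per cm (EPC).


Formula: EPC = (dents per 10 cm * ends per dent) / 10
Step 1: Total ends per 10 cm = 99 * 4 = 396
Step 2: EPC = 396 / 10 = 39.6 ends/cm

39.6 ends/cm


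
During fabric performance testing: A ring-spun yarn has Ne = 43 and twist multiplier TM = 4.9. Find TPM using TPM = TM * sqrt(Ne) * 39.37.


Formula: TPM = TM * sqrt(Ne) * 39.37
Step 1: sqrt(Ne) = sqrt(43) = 6.5574
Step 2: TM * sqrt(Ne) = 4.9 * 6.5574 = 32.1313
Step 3: TPM = 32.1313 * 39.37 = 1265 twists/m

1265 twists/m


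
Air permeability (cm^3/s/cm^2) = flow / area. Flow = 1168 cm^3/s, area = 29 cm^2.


Formula: Air Permeability = Airflow / Test Area
AP = 1168 cm^3/s / 29 cm^2
AP = 40.3 cm^3/s/cm^2

40.3 cm^3/s/cm^2


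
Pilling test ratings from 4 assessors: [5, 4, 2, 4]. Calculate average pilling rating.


Formula: Mean = sum / count
Sum = 5 + 4 + 2 + 4 = 15
Mean = 15 / 4 = 3.8

3.8


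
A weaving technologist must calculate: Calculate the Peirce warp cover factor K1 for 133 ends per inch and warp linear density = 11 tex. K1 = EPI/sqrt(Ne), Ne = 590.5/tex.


Formula: K1 = EPI / sqrt(Ne), with Ne = 590.5 / tex_warp
Step 1: Ne = 590.5 / 11 = 53.682
Step 2: sqrt(Ne) = sqrt(53.682) = 7.3268
Step 3: K1 = 133 / 7.3268 = 18.2

18.2


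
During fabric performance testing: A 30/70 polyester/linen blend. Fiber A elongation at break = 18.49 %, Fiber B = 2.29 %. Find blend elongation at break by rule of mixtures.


Formula: Blend property = (fraction_A * property_A) + (fraction_B * property_B)
Step 1: Contribution A = 30/100 * 18.49 % = 5.547 %
Step 2: Contribution B = 70/100 * 2.29 % = 1.603 %
Step 3: Blend elongation at break = 5.547 + 1.603 = 7.15 %

7.15 %


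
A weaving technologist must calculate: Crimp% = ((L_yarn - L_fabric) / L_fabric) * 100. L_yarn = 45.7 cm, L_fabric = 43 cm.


Formula: Crimp% = ((L_yarn - L_fabric) / L_fabric) * 100
Step 1: Extension = 45.7 - 43 = 2.7 cm
Step 2: Crimp% = (2.7 / 43) * 100
Step 3: Crimp% = 0.062791 * 100 = 6.2791% ≈ 6.3%

6.3%


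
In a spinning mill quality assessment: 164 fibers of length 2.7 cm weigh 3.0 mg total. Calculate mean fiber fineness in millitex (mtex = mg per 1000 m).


Formula: fineness (mtex) = mass (mg) / total length (km) = (mass_mg / total_length_m) * 1000
Step 1: Convert fiber length: 2.7 cm = 0.027 m
Step 2: Total fiber length = 164 * 0.027 = 4.428 m
Step 3: Linear density = 3.0 mg / 4.428 m = 0.6775 mg/m
Step 4: fineness = 0.6775 * 1000 = 677.5 mtex

677.5 mtex


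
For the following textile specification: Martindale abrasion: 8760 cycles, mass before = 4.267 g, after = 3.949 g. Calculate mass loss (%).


Formula: Mass loss% = ((m_before - m_after) / m_before) * 100
Step 1: Mass loss = 4.267 - 3.949 = 0.318 g
Step 2: Ratio = 0.318 / 4.267 = 0.0745254
Step 3: Mass loss% = 0.0745254 * 100 = 7.45254% ≈ 7.45%

7.45%


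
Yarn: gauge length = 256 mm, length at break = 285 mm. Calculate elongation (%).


Formula: Elongation (%) = ((L_break - L0) / L0) * 100
Step 1: Extension = 285 - 256 = 29 mm
Step 2: Elongation = (29 / 256) * 100
Step 3: Elongation = 0.113281 * 100 = 11.3281% ≈ 11.3%

11.3%


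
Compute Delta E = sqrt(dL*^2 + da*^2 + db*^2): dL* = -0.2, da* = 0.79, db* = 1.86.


Formula: Delta E = sqrt(dL*^2 + da*^2 + db*^2)
Step 1: dL*^2 = (-0.2)^2 = 0.04
Step 2: da*^2 = 0.79^2 = 0.6241
Step 3: db*^2 = 1.86^2 = 3.4596
Step 4: Sum = 0.04 + 0.6241 + 3.4596 = 4.1237
Step 5: Delta E = sqrt(4.1237) = 2.03

2.03 Delta E


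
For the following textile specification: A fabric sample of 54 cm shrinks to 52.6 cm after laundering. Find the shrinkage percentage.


Formula: Shrinkage% = ((L_before - L_after) / L_before) * 100
Step 1: Shrinkage = 54 - 52.6 = 1.4 cm
Step 2: Shrinkage% = (1.4 / 54) * 100
Step 3: Shrinkage% = 0.025926 * 100 = 2.5926% ≈ 2.6%

2.6%


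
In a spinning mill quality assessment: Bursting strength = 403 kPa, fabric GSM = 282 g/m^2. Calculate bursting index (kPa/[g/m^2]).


Formula: Bursting Index = Bursting Strength / Fabric GSM
BI = 403 kPa / 282 g/m^2
BI = 1.429 kPa/(g/m^2)

1.429 kPa/(g/m^2)


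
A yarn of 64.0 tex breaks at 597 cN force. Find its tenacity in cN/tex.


Formula: Tenacity = Breaking force / Linear density
Tenacity = 597 cN / 64.0 tex
Tenacity = 9.33 cN/tex

9.33 cN/tex


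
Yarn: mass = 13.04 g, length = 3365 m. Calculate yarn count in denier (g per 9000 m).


Formula: den = (mass_g / length_m) * 9000
Substituting: den = (13.04 / 3365) * 9000
Intermediate: 13.04 / 3365 = 0.00387519 g/m
den = 0.00387519 * 9000 = 34.9 denier

34.9 denier


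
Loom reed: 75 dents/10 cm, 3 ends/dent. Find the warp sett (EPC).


Formula: EPC = (dents per 10 cm * ends per dent) / 10
Step 1: Total ends per 10 cm = 75 * 3 = 225
Step 2: EPC = 225 / 10 = 22.5 ends/cm

22.5 ends/cm


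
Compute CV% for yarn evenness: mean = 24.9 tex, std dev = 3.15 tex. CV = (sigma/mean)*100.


Formula: CV% = (standard deviation / mean) * 100
Step 1: Ratio = 3.15 / 24.9 = 0.126506
Step 2: CV% = 0.126506 * 100 = 12.6506% ≈ 12.7%

12.7%


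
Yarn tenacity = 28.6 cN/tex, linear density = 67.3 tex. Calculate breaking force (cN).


Formula: Breaking force = Tenacity * Linear density
F = 28.6 cN/tex * 67.3 tex
F = 1924.78 cN

1924.78 cN


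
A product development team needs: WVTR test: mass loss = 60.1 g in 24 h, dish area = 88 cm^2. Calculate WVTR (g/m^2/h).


Formula: WVTR = mass_loss / (area * time)
Step 1: Convert area: 88 cm^2 = 0.0088 m^2
Step 2: WVTR = 60.1 g / (0.0088 m^2 * 24 h)
Step 3: WVTR = 60.1 / 0.2112 = 284.6 g/m^2/h

284.6 g/m^2/h


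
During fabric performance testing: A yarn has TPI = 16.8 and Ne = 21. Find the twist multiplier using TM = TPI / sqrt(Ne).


Formula: TM = TPI / sqrt(Ne)
Step 1: sqrt(Ne) = sqrt(21) = 4.5826
Step 2: TM = 16.8 / 4.5826 = 3.67

3.67 TM


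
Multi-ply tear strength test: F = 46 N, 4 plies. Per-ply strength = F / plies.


Formula: Per-ply strength = Total force / Number of plies
Per-ply = 46 N / 4
Per-ply = 11.5 N

11.5 N


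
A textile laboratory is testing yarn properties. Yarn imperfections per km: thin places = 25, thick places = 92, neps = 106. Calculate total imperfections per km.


Formula: Total = thin places + thick places + neps
Total = 25 + 92 + 106
Total = 223 imperfections/km

223 imperfections/km


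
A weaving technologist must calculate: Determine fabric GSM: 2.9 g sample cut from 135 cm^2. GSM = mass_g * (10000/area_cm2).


Formula: GSM = mass_g / area_m2
Step 1: Convert area: 135 cm^2 = 135 / 10000 = 0.0135 m^2
Step 2: GSM = 2.9 g / 0.0135 m^2 = 214.8 g/m^2

214.8 g/m^2


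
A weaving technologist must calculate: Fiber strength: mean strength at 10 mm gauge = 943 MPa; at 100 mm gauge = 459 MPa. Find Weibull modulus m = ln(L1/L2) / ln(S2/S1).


Formula: m = ln(L1/L2) / ln(S2/S1)
Step 1: ln(L1/L2) = ln(10/100) = -2.30259
Step 2: S2/S1 = 459/943 = 0.48674
Step 3: ln(S2/S1) = ln(0.48674) = -0.72003
Step 4: m = -2.30259 / -0.72003 = 3.20

3.20 (Weibull m)


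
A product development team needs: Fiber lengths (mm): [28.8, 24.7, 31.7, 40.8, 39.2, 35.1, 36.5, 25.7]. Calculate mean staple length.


Formula: Mean = sum of lengths / count
Sum = 28.8 + 24.7 + 31.7 + 40.8 + 39.2 + 35.1 + 36.5 + 25.7
Sum = 262.5 mm
Mean = 262.5 / 8 = 32.81 mm

32.81 mm


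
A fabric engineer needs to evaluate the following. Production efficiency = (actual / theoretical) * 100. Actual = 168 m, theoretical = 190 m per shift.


Formula: Efficiency% = (Actual output / Theoretical output) * 100
Efficiency% = (168 / 190) * 100
Efficiency% = 0.884211 * 100 = 88.4211% ≈ 88.4%

88.4%


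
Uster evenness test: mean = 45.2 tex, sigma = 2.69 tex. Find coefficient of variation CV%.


Formula: CV% = (standard deviation / mean) * 100
Step 1: Ratio = 2.69 / 45.2 = 0.059513
Step 2: CV% = 0.059513 * 100 = 5.9513% ≈ 6.0%

6.0%


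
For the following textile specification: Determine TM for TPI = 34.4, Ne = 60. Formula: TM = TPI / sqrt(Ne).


Formula: TM = TPI / sqrt(Ne)
Step 1: sqrt(Ne) = sqrt(60) = 7.746
Step 2: TM = 34.4 / 7.746 = 4.44

4.44 TM


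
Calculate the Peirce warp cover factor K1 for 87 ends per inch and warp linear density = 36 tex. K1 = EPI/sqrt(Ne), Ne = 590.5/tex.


Formula: K1 = EPI / sqrt(Ne), with Ne = 590.5 / tex_warp
Step 1: Ne = 590.5 / 36 = 16.403
Step 2: sqrt(Ne) = sqrt(16.403) = 4.0501
Step 3: K1 = 87 / 4.0501 = 21.5

21.5


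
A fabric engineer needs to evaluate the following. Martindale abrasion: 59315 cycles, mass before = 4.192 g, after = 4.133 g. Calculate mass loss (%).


Formula: Mass loss% = ((m_before - m_after) / m_before) * 100
Step 1: Mass loss = 4.192 - 4.133 = 0.059 g
Step 2: Ratio = 0.059 / 4.192 = 0.0140744
Step 3: Mass loss% = 0.0140744 * 100 = 1.40744% ≈ 1.41%

1.41%


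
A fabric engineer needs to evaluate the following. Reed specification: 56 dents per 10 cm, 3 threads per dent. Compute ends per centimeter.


Formula: EPC = (dents per 10 cm * ends per dent) / 10
Step 1: Total ends per 10 cm = 56 * 3 = 168
Step 2: EPC = 168 / 10 = 16.8 ends/cm

16.8 ends/cm


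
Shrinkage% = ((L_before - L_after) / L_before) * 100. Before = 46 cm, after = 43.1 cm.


Formula: Shrinkage% = ((L_before - L_after) / L_before) * 100
Step 1: Shrinkage = 46 - 43.1 = 2.9 cm
Step 2: Shrinkage% = (2.9 / 46) * 100
Step 3: Shrinkage% = 0.063043 * 100 = 6.3043% ≈ 6.3%

6.3%


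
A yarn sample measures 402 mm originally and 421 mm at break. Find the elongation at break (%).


Formula: Elongation (%) = ((L_break - L0) / L0) * 100
Step 1: Extension = 421 - 402 = 19 mm
Step 2: Elongation = (19 / 402) * 100
Step 3: Elongation = 0.047264 * 100 = 4.7264% ≈ 4.7%

4.7%


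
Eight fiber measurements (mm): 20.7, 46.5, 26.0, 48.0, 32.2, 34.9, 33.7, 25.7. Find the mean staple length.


Formula: Mean = sum of lengths / count
Sum = 20.7 + 46.5 + 26.0 + 48.0 + 32.2 + 34.9 + 33.7 + 25.7
Sum = 267.7 mm
Mean = 267.7 / 8 = 33.46 mm

33.46 mm


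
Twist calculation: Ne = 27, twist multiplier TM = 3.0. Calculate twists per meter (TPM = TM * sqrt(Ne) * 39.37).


Formula: TPM = TM * sqrt(Ne) * 39.37
Step 1: sqrt(Ne) = sqrt(27) = 5.1962
Step 2: TM * sqrt(Ne) = 3.0 * 5.1962 = 15.5886
Step 3: TPM = 15.5886 * 39.37 = 614 twists/m

614 twists/m


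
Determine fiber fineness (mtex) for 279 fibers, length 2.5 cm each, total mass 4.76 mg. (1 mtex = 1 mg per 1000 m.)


Formula: fineness (mtex) = mass (mg) / total length (km) = (mass_mg / total_length_m) * 1000
Step 1: Convert fiber length: 2.5 cm = 0.025 m
Step 2: Total fiber length = 279 * 0.025 = 6.975 m
Step 3: Linear density = 4.76 mg / 6.975 m = 0.6824 mg/m
Step 4: fineness = 0.6824 * 1000 = 682.4 mtex

682.4 mtex


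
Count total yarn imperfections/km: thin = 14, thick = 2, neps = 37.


Formula: Total = thin places + thick places + neps
Total = 14 + 2 + 37
Total = 53 imperfections/km

53 imperfections/km


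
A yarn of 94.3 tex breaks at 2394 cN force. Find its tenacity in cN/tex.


Formula: Tenacity = Breaking force / Linear density
Tenacity = 2394 cN / 94.3 tex
Tenacity = 25.39 cN/tex

25.39 cN/tex


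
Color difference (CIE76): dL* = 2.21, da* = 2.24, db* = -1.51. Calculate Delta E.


Formula: Delta E = sqrt(dL*^2 + da*^2 + db*^2)
Step 1: dL*^2 = 2.21^2 = 4.8841
Step 2: da*^2 = 2.24^2 = 5.0176
Step 3: db*^2 = (-1.51)^2 = 2.2801
Step 4: Sum = 4.8841 + 5.0176 + 2.2801 = 12.1818
Step 5: Delta E = sqrt(12.1818) = 3.49

3.49 Delta E


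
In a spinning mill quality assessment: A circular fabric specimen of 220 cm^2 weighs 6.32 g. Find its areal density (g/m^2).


Formula: GSM = mass_g / area_m2
Step 1: Convert area: 220 cm^2 = 220 / 10000 = 0.022 m^2
Step 2: GSM = 6.32 g / 0.022 m^2 = 287.3 g/m^2

287.3 g/m^2


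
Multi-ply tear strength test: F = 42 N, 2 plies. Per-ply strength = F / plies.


Formula: Per-ply strength = Total force / Number of plies
Per-ply = 42 N / 2
Per-ply = 21 N

21 N
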